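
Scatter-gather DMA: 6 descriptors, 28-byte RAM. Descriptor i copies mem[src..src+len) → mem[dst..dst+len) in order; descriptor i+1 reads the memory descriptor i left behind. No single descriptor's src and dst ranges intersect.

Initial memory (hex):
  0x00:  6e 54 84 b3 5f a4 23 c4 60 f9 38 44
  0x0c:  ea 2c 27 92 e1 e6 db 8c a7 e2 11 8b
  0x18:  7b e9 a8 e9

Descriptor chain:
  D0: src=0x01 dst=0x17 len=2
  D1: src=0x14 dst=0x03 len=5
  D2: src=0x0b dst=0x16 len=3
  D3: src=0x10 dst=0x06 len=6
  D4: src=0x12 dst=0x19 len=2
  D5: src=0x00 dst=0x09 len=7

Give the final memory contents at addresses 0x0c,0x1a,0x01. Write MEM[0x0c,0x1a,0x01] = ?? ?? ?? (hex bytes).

MEM[0x0c,0x1a,0x01] = a7 8c 54

#0 dst[0x17+2] := {0x54,0x84}
#1 dst[0x03+5] := {0xa7,0xe2,0x11,0x54,0x84}
#2 dst[0x16+3] := {0x44,0xea,0x2c}
#3 dst[0x06+6] := {0xe1,0xe6,0xdb,0x8c,0xa7,0xe2}
#4 dst[0x19+2] := {0xdb,0x8c}
#5 dst[0x09+7] := {0x6e,0x54,0x84,0xa7,0xe2,0x11,0xe1}
query mem[0x0c]=0xa7, mem[0x1a]=0x8c, mem[0x01]=0x54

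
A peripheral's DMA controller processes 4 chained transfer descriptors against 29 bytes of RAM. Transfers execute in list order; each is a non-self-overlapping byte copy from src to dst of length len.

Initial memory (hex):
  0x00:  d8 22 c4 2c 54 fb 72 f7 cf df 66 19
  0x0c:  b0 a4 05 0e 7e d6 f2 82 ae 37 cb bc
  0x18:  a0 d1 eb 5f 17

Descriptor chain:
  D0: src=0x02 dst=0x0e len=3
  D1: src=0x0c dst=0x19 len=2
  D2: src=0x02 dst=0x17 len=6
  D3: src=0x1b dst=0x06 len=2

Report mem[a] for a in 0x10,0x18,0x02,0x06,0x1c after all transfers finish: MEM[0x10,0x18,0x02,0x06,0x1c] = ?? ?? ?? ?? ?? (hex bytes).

MEM[0x10,0x18,0x02,0x06,0x1c] = 54 2c c4 72 f7

[0] 0x02->0x0e len=3 : c4 2c 54
[1] 0x0c->0x19 len=2 : b0 a4
[2] 0x02->0x17 len=6 : c4 2c 54 fb 72 f7
[3] 0x1b->0x06 len=2 : 72 f7
query mem[0x10]=0x54, mem[0x18]=0x2c, mem[0x02]=0xc4, mem[0x06]=0x72, mem[0x1c]=0xf7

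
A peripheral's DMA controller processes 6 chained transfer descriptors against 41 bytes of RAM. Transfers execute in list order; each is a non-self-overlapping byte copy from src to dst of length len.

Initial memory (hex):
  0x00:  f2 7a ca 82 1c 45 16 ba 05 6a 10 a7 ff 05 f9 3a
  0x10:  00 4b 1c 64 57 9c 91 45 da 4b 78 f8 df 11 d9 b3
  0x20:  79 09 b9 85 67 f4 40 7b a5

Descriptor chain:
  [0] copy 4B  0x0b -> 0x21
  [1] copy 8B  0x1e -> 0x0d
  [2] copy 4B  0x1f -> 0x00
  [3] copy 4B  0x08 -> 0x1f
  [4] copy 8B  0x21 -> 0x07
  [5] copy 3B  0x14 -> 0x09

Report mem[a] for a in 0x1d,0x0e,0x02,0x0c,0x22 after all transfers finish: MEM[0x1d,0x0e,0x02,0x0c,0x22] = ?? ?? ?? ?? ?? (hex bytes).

MEM[0x1d,0x0e,0x02,0x0c,0x22] = 11 a5 a7 40 a7

#0 dst[0x21+4] := {0xa7,0xff,0x05,0xf9}
#1 dst[0x0d+8] := {0xd9,0xb3,0x79,0xa7,0xff,0x05,0xf9,0xf4}
#2 dst[0x00+4] := {0xb3,0x79,0xa7,0xff}
#3 dst[0x1f+4] := {0x05,0x6a,0x10,0xa7}
#4 dst[0x07+8] := {0x10,0xa7,0x05,0xf9,0xf4,0x40,0x7b,0xa5}
#5 dst[0x09+3] := {0xf4,0x9c,0x91}
query mem[0x1d]=0x11, mem[0x0e]=0xa5, mem[0x02]=0xa7, mem[0x0c]=0x40, mem[0x22]=0xa7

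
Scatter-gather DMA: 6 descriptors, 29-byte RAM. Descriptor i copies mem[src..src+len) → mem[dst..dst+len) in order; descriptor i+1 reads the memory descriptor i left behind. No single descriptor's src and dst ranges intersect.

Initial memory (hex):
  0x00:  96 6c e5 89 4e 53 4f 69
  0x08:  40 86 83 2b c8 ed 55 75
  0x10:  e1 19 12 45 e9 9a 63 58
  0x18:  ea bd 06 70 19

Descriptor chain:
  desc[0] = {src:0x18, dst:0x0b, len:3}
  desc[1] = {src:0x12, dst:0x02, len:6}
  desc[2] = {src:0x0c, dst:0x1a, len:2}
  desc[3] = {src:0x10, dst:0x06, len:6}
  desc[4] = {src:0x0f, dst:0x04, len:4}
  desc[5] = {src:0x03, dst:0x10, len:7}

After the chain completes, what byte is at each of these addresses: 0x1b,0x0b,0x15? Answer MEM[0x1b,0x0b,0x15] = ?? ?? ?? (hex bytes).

MEM[0x1b,0x0b,0x15] = 06 9a 12

  after D0: wrote 3B at 0x0b = eabd06
  after D1: wrote 6B at 0x02 = 1245e99a6358
  after D2: wrote 2B at 0x1a = bd06
  after D3: wrote 6B at 0x06 = e1191245e99a
  after D4: wrote 4B at 0x04 = 75e11912
  after D5: wrote 7B at 0x10 = 4575e119121245
query mem[0x1b]=0x06, mem[0x0b]=0x9a, mem[0x15]=0x12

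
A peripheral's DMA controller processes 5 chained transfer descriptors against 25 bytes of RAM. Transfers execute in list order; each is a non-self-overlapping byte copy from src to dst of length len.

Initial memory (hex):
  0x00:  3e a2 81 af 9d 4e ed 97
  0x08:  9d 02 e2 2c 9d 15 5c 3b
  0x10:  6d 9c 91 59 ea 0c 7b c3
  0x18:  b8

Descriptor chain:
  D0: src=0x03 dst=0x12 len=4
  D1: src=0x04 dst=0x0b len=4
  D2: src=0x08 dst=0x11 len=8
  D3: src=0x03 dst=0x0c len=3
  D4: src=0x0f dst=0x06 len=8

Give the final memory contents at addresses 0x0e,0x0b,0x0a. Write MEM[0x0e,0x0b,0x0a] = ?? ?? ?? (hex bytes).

[0] 0x03->0x12 len=4 : af 9d 4e ed
[1] 0x04->0x0b len=4 : 9d 4e ed 97
[2] 0x08->0x11 len=8 : 9d 02 e2 9d 4e ed 97 3b
[3] 0x03->0x0c len=3 : af 9d 4e
[4] 0x0f->0x06 len=8 : 3b 6d 9d 02 e2 9d 4e ed
query mem[0x0e]=0x4e, mem[0x0b]=0x9d, mem[0x0a]=0xe2

MEM[0x0e,0x0b,0x0a] = 4e 9d e2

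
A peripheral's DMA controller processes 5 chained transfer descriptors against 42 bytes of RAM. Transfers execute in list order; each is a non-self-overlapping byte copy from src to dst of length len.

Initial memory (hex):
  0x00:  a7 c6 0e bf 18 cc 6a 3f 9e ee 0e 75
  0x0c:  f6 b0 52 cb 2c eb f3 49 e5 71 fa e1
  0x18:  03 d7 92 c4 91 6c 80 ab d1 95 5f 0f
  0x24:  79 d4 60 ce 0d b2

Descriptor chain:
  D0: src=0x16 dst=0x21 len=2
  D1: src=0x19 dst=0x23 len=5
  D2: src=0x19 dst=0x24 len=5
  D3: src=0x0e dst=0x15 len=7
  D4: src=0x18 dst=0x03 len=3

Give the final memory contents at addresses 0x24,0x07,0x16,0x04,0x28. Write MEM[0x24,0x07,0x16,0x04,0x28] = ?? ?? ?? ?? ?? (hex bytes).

[0] 0x16->0x21 len=2 : fa e1
[1] 0x19->0x23 len=5 : d7 92 c4 91 6c
[2] 0x19->0x24 len=5 : d7 92 c4 91 6c
[3] 0x0e->0x15 len=7 : 52 cb 2c eb f3 49 e5
[4] 0x18->0x03 len=3 : eb f3 49
query mem[0x24]=0xd7, mem[0x07]=0x3f, mem[0x16]=0xcb, mem[0x04]=0xf3, mem[0x28]=0x6c

MEM[0x24,0x07,0x16,0x04,0x28] = d7 3f cb f3 6c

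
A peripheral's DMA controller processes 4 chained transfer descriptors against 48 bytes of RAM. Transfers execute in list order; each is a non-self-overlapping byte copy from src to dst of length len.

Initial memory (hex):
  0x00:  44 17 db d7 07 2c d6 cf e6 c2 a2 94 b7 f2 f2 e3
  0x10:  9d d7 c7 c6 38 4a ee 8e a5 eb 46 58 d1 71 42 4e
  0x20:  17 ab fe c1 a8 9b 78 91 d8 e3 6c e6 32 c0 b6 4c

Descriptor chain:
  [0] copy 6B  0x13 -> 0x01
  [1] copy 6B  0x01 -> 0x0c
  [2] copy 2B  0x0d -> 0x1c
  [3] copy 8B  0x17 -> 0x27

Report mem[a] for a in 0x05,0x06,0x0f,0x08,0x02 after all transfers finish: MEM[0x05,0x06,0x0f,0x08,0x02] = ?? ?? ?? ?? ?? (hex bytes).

  after D0: wrote 6B at 0x01 = c6384aee8ea5
  after D1: wrote 6B at 0x0c = c6384aee8ea5
  after D2: wrote 2B at 0x1c = 384a
  after D3: wrote 8B at 0x27 = 8ea5eb4658384a42
query mem[0x05]=0x8e, mem[0x06]=0xa5, mem[0x0f]=0xee, mem[0x08]=0xe6, mem[0x02]=0x38

MEM[0x05,0x06,0x0f,0x08,0x02] = 8e a5 ee e6 38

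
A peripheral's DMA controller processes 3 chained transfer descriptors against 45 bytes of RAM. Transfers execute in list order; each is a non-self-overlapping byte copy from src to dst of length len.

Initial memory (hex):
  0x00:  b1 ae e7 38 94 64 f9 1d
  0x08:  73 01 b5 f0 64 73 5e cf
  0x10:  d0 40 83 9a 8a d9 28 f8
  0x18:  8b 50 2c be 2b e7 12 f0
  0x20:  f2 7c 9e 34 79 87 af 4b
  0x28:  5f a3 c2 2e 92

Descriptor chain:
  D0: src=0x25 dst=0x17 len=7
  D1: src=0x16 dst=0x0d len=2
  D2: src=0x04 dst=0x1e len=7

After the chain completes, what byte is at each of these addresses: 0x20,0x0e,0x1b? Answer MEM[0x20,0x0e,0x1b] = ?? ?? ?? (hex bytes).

  after D0: wrote 7B at 0x17 = 87af4b5fa3c22e
  after D1: wrote 2B at 0x0d = 2887
  after D2: wrote 7B at 0x1e = 9464f91d7301b5
query mem[0x20]=0xf9, mem[0x0e]=0x87, mem[0x1b]=0xa3

MEM[0x20,0x0e,0x1b] = f9 87 a3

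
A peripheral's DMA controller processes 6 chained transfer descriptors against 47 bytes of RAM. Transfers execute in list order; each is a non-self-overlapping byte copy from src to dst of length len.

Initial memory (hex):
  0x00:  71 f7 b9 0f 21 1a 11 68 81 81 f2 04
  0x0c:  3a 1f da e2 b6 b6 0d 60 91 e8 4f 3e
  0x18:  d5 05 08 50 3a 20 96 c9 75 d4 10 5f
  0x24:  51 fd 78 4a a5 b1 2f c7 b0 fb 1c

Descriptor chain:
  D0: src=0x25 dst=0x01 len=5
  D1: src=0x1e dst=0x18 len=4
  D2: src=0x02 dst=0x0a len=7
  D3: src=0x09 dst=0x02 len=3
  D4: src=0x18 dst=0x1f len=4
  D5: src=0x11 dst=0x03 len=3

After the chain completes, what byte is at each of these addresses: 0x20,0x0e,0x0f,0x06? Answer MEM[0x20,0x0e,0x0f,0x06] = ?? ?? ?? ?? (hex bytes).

D0: mem[0x01..0x05] <- [fd 78 4a a5 b1]
D1: mem[0x18..0x1b] <- [96 c9 75 d4]
D2: mem[0x0a..0x10] <- [78 4a a5 b1 11 68 81]
D3: mem[0x02..0x04] <- [81 78 4a]
D4: mem[0x1f..0x22] <- [96 c9 75 d4]
D5: mem[0x03..0x05] <- [b6 0d 60]
query mem[0x20]=0xc9, mem[0x0e]=0x11, mem[0x0f]=0x68, mem[0x06]=0x11

MEM[0x20,0x0e,0x0f,0x06] = c9 11 68 11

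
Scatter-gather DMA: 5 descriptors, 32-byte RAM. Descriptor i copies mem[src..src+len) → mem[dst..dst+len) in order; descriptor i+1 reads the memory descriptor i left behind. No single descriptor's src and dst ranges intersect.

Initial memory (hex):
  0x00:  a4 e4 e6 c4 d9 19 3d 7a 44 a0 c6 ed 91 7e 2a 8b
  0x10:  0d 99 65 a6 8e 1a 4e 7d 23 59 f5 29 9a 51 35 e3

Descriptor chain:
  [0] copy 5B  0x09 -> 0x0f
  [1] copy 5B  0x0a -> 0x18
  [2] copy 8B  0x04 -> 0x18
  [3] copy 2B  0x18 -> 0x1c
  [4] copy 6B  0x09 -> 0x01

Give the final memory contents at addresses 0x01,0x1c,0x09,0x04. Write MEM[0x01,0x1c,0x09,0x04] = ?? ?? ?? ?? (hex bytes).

MEM[0x01,0x1c,0x09,0x04] = a0 d9 a0 91

  after D0: wrote 5B at 0x0f = a0c6ed917e
  after D1: wrote 5B at 0x18 = c6ed917e2a
  after D2: wrote 8B at 0x18 = d9193d7a44a0c6ed
  after D3: wrote 2B at 0x1c = d919
  after D4: wrote 6B at 0x01 = a0c6ed917e2a
query mem[0x01]=0xa0, mem[0x1c]=0xd9, mem[0x09]=0xa0, mem[0x04]=0x91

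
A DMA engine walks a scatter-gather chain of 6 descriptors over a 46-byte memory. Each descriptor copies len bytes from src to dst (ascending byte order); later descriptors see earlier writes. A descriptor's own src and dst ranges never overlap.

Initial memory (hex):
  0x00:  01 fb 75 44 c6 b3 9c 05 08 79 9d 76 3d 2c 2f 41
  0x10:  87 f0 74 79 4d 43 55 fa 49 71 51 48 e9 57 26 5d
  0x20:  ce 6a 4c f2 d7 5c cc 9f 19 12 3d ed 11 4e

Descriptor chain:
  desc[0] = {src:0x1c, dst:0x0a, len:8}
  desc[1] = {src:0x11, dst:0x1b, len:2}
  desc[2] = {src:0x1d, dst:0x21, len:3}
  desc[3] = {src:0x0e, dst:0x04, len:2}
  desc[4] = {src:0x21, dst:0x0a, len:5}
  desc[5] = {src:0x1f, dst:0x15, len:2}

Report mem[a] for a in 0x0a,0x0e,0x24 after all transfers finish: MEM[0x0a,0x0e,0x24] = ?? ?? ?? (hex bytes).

MEM[0x0a,0x0e,0x24] = 57 5c d7

D0: mem[0x0a..0x11] <- [e9 57 26 5d ce 6a 4c f2]
D1: mem[0x1b..0x1c] <- [f2 74]
D2: mem[0x21..0x23] <- [57 26 5d]
D3: mem[0x04..0x05] <- [ce 6a]
D4: mem[0x0a..0x0e] <- [57 26 5d d7 5c]
D5: mem[0x15..0x16] <- [5d ce]
query mem[0x0a]=0x57, mem[0x0e]=0x5c, mem[0x24]=0xd7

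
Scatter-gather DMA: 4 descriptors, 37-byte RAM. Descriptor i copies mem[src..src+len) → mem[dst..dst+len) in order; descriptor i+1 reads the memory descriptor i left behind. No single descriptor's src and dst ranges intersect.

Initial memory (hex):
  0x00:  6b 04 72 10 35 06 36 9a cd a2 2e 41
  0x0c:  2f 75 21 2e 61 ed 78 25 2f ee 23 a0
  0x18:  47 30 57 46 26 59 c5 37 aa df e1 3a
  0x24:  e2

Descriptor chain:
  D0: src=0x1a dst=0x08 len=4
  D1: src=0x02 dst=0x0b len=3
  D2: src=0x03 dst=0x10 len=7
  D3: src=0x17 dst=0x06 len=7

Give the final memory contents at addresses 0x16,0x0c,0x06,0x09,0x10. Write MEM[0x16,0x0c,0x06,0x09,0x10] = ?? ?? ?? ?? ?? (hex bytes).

[0] 0x1a->0x08 len=4 : 57 46 26 59
[1] 0x02->0x0b len=3 : 72 10 35
[2] 0x03->0x10 len=7 : 10 35 06 36 9a 57 46
[3] 0x17->0x06 len=7 : a0 47 30 57 46 26 59
query mem[0x16]=0x46, mem[0x0c]=0x59, mem[0x06]=0xa0, mem[0x09]=0x57, mem[0x10]=0x10

MEM[0x16,0x0c,0x06,0x09,0x10] = 46 59 a0 57 10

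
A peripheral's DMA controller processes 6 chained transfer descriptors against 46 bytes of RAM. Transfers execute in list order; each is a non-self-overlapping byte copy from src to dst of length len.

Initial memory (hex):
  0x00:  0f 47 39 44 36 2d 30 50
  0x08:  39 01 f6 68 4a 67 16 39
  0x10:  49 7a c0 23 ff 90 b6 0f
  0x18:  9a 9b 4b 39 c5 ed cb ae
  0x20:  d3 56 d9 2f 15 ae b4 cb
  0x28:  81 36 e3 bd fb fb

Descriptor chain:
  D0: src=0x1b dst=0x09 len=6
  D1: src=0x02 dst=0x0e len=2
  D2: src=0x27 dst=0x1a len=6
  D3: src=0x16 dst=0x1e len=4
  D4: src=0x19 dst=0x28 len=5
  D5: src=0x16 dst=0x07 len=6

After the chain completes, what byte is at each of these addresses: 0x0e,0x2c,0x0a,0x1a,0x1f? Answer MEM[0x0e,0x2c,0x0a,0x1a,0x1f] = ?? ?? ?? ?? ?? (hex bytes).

MEM[0x0e,0x2c,0x0a,0x1a,0x1f] = 39 e3 9b cb 0f

[0] 0x1b->0x09 len=6 : 39 c5 ed cb ae d3
[1] 0x02->0x0e len=2 : 39 44
[2] 0x27->0x1a len=6 : cb 81 36 e3 bd fb
[3] 0x16->0x1e len=4 : b6 0f 9a 9b
[4] 0x19->0x28 len=5 : 9b cb 81 36 e3
[5] 0x16->0x07 len=6 : b6 0f 9a 9b cb 81
query mem[0x0e]=0x39, mem[0x2c]=0xe3, mem[0x0a]=0x9b, mem[0x1a]=0xcb, mem[0x1f]=0x0f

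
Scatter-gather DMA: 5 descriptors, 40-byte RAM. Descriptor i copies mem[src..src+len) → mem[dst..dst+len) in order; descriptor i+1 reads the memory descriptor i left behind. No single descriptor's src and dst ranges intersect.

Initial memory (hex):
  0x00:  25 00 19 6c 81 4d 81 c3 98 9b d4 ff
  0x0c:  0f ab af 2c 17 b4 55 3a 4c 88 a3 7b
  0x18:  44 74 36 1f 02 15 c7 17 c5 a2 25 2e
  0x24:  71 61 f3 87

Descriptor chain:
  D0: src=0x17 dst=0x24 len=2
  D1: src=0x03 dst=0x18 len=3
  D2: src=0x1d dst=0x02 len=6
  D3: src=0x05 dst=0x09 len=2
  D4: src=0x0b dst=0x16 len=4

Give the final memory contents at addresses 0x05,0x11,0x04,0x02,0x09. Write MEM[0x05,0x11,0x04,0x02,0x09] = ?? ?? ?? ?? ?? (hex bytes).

[0] 0x17->0x24 len=2 : 7b 44
[1] 0x03->0x18 len=3 : 6c 81 4d
[2] 0x1d->0x02 len=6 : 15 c7 17 c5 a2 25
[3] 0x05->0x09 len=2 : c5 a2
[4] 0x0b->0x16 len=4 : ff 0f ab af
query mem[0x05]=0xc5, mem[0x11]=0xb4, mem[0x04]=0x17, mem[0x02]=0x15, mem[0x09]=0xc5

MEM[0x05,0x11,0x04,0x02,0x09] = c5 b4 17 15 c5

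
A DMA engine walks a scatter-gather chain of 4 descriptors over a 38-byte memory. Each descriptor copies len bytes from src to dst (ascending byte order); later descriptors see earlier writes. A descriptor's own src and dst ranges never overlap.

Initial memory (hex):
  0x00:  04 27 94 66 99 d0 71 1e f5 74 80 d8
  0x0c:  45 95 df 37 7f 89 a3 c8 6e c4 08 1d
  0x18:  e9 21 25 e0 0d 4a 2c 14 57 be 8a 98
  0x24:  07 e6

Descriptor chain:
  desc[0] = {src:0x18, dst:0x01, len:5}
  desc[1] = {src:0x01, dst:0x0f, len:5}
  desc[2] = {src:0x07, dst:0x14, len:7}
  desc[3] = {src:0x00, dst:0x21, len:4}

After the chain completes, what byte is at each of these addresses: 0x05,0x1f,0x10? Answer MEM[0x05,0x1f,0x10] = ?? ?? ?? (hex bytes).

MEM[0x05,0x1f,0x10] = 0d 14 21

D0: mem[0x01..0x05] <- [e9 21 25 e0 0d]
D1: mem[0x0f..0x13] <- [e9 21 25 e0 0d]
D2: mem[0x14..0x1a] <- [1e f5 74 80 d8 45 95]
D3: mem[0x21..0x24] <- [04 e9 21 25]
query mem[0x05]=0x0d, mem[0x1f]=0x14, mem[0x10]=0x21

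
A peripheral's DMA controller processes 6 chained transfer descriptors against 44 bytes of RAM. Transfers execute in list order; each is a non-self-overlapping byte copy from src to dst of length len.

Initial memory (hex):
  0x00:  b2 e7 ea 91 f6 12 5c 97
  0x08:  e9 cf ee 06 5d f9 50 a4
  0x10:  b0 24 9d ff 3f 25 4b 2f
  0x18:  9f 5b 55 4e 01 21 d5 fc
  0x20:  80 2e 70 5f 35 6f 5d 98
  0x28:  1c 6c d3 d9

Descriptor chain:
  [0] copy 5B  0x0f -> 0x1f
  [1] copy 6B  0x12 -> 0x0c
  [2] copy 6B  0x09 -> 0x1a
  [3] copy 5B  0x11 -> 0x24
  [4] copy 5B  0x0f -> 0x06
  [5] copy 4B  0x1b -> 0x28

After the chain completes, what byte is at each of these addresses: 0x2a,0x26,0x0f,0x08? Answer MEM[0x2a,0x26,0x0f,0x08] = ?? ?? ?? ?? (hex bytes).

MEM[0x2a,0x26,0x0f,0x08] = 9d ff 25 2f

D0: mem[0x1f..0x23] <- [a4 b0 24 9d ff]
D1: mem[0x0c..0x11] <- [9d ff 3f 25 4b 2f]
D2: mem[0x1a..0x1f] <- [cf ee 06 9d ff 3f]
D3: mem[0x24..0x28] <- [2f 9d ff 3f 25]
D4: mem[0x06..0x0a] <- [25 4b 2f 9d ff]
D5: mem[0x28..0x2b] <- [ee 06 9d ff]
query mem[0x2a]=0x9d, mem[0x26]=0xff, mem[0x0f]=0x25, mem[0x08]=0x2f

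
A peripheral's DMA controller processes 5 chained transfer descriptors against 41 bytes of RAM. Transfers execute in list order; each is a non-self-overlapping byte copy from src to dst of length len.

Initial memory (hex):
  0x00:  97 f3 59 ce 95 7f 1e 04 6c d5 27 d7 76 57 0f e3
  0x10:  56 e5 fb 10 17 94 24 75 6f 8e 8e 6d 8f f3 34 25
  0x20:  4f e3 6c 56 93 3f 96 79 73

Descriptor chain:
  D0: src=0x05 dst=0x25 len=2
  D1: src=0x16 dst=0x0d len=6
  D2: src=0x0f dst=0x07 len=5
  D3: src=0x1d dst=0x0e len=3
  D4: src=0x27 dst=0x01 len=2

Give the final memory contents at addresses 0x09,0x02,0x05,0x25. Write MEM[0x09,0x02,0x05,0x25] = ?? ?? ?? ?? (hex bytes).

  after D0: wrote 2B at 0x25 = 7f1e
  after D1: wrote 6B at 0x0d = 24756f8e8e6d
  after D2: wrote 5B at 0x07 = 6f8e8e6d10
  after D3: wrote 3B at 0x0e = f33425
  after D4: wrote 2B at 0x01 = 7973
query mem[0x09]=0x8e, mem[0x02]=0x73, mem[0x05]=0x7f, mem[0x25]=0x7f

MEM[0x09,0x02,0x05,0x25] = 8e 73 7f 7f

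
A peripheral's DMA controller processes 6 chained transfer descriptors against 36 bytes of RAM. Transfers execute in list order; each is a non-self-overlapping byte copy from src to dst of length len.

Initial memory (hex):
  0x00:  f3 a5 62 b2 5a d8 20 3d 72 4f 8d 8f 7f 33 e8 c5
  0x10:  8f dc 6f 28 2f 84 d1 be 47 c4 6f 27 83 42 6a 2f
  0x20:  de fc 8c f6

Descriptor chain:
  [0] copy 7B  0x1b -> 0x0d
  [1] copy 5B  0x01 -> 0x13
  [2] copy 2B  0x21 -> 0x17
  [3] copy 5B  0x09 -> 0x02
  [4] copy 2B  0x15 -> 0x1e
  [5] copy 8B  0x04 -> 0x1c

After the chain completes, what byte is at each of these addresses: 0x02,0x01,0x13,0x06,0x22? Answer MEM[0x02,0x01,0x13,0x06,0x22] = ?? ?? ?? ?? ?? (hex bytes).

MEM[0x02,0x01,0x13,0x06,0x22] = 4f a5 a5 27 8d

D0: mem[0x0d..0x13] <- [27 83 42 6a 2f de fc]
D1: mem[0x13..0x17] <- [a5 62 b2 5a d8]
D2: mem[0x17..0x18] <- [fc 8c]
D3: mem[0x02..0x06] <- [4f 8d 8f 7f 27]
D4: mem[0x1e..0x1f] <- [b2 5a]
D5: mem[0x1c..0x23] <- [8f 7f 27 3d 72 4f 8d 8f]
query mem[0x02]=0x4f, mem[0x01]=0xa5, mem[0x13]=0xa5, mem[0x06]=0x27, mem[0x22]=0x8d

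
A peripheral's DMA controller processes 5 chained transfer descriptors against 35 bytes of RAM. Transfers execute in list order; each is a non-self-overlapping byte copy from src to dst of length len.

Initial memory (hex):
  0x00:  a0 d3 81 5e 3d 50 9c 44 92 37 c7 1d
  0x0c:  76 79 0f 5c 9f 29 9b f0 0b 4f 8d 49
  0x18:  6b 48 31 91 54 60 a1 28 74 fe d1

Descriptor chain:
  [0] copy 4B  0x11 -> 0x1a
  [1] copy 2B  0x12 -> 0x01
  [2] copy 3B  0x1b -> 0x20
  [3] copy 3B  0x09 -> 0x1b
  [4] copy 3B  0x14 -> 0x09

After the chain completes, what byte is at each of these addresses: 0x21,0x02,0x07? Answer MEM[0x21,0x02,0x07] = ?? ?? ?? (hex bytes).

MEM[0x21,0x02,0x07] = f0 f0 44

[0] 0x11->0x1a len=4 : 29 9b f0 0b
[1] 0x12->0x01 len=2 : 9b f0
[2] 0x1b->0x20 len=3 : 9b f0 0b
[3] 0x09->0x1b len=3 : 37 c7 1d
[4] 0x14->0x09 len=3 : 0b 4f 8d
query mem[0x21]=0xf0, mem[0x02]=0xf0, mem[0x07]=0x44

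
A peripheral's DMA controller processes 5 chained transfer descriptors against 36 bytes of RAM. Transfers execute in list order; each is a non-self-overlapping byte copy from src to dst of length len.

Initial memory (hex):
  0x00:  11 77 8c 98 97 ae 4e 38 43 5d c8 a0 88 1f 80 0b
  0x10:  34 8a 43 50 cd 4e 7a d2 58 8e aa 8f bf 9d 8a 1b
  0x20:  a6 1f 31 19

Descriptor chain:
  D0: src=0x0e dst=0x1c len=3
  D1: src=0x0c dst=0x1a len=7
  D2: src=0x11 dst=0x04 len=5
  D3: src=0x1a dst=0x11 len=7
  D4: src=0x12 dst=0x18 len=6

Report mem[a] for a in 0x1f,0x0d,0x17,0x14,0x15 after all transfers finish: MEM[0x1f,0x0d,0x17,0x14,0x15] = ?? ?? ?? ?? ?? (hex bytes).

[0] 0x0e->0x1c len=3 : 80 0b 34
[1] 0x0c->0x1a len=7 : 88 1f 80 0b 34 8a 43
[2] 0x11->0x04 len=5 : 8a 43 50 cd 4e
[3] 0x1a->0x11 len=7 : 88 1f 80 0b 34 8a 43
[4] 0x12->0x18 len=6 : 1f 80 0b 34 8a 43
query mem[0x1f]=0x8a, mem[0x0d]=0x1f, mem[0x17]=0x43, mem[0x14]=0x0b, mem[0x15]=0x34

MEM[0x1f,0x0d,0x17,0x14,0x15] = 8a 1f 43 0b 34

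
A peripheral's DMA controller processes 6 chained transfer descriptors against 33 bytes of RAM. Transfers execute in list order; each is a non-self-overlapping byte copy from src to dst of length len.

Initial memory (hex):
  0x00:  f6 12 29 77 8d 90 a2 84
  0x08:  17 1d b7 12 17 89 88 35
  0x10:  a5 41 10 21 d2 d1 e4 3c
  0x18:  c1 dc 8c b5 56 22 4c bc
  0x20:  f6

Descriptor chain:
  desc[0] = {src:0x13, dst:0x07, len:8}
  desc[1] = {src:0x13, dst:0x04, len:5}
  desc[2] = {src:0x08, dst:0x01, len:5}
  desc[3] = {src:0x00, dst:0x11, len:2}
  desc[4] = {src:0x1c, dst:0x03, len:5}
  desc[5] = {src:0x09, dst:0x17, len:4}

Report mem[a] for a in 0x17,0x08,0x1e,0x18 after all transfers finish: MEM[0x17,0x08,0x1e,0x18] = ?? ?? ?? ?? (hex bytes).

MEM[0x17,0x08,0x1e,0x18] = d1 3c 4c e4

[0] 0x13->0x07 len=8 : 21 d2 d1 e4 3c c1 dc 8c
[1] 0x13->0x04 len=5 : 21 d2 d1 e4 3c
[2] 0x08->0x01 len=5 : 3c d1 e4 3c c1
[3] 0x00->0x11 len=2 : f6 3c
[4] 0x1c->0x03 len=5 : 56 22 4c bc f6
[5] 0x09->0x17 len=4 : d1 e4 3c c1
query mem[0x17]=0xd1, mem[0x08]=0x3c, mem[0x1e]=0x4c, mem[0x18]=0xe4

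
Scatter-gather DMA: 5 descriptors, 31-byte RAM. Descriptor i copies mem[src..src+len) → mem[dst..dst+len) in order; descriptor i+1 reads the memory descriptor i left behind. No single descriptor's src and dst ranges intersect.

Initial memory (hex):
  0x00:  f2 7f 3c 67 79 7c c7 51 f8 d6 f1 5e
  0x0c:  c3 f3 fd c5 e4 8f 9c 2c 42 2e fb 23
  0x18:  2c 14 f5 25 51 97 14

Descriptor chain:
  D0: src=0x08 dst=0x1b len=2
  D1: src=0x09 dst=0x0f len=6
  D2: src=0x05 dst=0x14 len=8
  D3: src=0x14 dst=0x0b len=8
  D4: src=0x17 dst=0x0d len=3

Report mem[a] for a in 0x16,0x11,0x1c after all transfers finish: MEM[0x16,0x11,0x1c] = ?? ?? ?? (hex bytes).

MEM[0x16,0x11,0x1c] = 51 5e d6

#0 dst[0x1b+2] := {0xf8,0xd6}
#1 dst[0x0f+6] := {0xd6,0xf1,0x5e,0xc3,0xf3,0xfd}
#2 dst[0x14+8] := {0x7c,0xc7,0x51,0xf8,0xd6,0xf1,0x5e,0xc3}
#3 dst[0x0b+8] := {0x7c,0xc7,0x51,0xf8,0xd6,0xf1,0x5e,0xc3}
#4 dst[0x0d+3] := {0xf8,0xd6,0xf1}
query mem[0x16]=0x51, mem[0x11]=0x5e, mem[0x1c]=0xd6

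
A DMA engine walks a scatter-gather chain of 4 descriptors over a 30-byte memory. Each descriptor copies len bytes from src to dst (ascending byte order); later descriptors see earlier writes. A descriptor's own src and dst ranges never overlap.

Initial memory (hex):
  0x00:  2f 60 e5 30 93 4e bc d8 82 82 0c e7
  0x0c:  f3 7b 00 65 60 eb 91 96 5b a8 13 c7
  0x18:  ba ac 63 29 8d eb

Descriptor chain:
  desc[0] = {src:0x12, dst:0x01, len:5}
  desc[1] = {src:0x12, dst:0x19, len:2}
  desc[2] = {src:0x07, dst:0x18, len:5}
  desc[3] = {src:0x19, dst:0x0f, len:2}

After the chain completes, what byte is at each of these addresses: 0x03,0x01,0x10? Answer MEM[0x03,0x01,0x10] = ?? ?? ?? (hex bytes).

MEM[0x03,0x01,0x10] = 5b 91 82

#0 dst[0x01+5] := {0x91,0x96,0x5b,0xa8,0x13}
#1 dst[0x19+2] := {0x91,0x96}
#2 dst[0x18+5] := {0xd8,0x82,0x82,0x0c,0xe7}
#3 dst[0x0f+2] := {0x82,0x82}
query mem[0x03]=0x5b, mem[0x01]=0x91, mem[0x10]=0x82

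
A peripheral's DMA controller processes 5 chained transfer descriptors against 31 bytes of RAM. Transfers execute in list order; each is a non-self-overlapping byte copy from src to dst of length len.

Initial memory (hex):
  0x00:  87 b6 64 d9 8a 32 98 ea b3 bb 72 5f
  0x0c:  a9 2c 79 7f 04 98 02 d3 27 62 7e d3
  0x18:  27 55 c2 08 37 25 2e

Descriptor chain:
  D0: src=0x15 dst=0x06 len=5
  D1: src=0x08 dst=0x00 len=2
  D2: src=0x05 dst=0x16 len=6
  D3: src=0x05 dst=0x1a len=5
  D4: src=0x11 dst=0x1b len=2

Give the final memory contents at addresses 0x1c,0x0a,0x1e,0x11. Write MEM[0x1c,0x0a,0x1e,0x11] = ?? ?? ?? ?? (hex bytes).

MEM[0x1c,0x0a,0x1e,0x11] = 02 55 27 98

  after D0: wrote 5B at 0x06 = 627ed32755
  after D1: wrote 2B at 0x00 = d327
  after D2: wrote 6B at 0x16 = 32627ed32755
  after D3: wrote 5B at 0x1a = 32627ed327
  after D4: wrote 2B at 0x1b = 9802
query mem[0x1c]=0x02, mem[0x0a]=0x55, mem[0x1e]=0x27, mem[0x11]=0x98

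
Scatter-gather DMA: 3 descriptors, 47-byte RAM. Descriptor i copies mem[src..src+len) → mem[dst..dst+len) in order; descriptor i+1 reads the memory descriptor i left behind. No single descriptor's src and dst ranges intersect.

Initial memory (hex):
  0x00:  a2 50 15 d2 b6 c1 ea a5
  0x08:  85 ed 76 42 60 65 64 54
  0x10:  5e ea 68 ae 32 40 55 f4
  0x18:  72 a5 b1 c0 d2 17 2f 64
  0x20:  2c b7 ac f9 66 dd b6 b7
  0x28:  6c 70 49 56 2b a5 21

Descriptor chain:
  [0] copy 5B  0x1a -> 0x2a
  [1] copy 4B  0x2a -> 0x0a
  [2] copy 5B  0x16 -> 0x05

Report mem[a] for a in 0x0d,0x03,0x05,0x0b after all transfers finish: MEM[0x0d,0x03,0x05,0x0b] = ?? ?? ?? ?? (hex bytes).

D0: mem[0x2a..0x2e] <- [b1 c0 d2 17 2f]
D1: mem[0x0a..0x0d] <- [b1 c0 d2 17]
D2: mem[0x05..0x09] <- [55 f4 72 a5 b1]
query mem[0x0d]=0x17, mem[0x03]=0xd2, mem[0x05]=0x55, mem[0x0b]=0xc0

MEM[0x0d,0x03,0x05,0x0b] = 17 d2 55 c0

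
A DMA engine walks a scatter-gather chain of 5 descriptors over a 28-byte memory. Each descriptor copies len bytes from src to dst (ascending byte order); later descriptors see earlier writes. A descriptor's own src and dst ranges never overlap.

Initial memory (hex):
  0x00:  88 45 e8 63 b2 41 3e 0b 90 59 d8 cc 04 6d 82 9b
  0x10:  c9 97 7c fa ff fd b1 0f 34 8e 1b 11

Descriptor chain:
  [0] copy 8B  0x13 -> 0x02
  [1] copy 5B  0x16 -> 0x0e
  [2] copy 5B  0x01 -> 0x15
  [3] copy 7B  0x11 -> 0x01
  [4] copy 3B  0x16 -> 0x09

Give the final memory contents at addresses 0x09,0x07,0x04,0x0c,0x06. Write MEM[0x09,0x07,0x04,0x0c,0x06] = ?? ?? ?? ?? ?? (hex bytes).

MEM[0x09,0x07,0x04,0x0c,0x06] = fa ff ff 04 fa

#0 dst[0x02+8] := {0xfa,0xff,0xfd,0xb1,0x0f,0x34,0x8e,0x1b}
#1 dst[0x0e+5] := {0xb1,0x0f,0x34,0x8e,0x1b}
#2 dst[0x15+5] := {0x45,0xfa,0xff,0xfd,0xb1}
#3 dst[0x01+7] := {0x8e,0x1b,0xfa,0xff,0x45,0xfa,0xff}
#4 dst[0x09+3] := {0xfa,0xff,0xfd}
query mem[0x09]=0xfa, mem[0x07]=0xff, mem[0x04]=0xff, mem[0x0c]=0x04, mem[0x06]=0xfa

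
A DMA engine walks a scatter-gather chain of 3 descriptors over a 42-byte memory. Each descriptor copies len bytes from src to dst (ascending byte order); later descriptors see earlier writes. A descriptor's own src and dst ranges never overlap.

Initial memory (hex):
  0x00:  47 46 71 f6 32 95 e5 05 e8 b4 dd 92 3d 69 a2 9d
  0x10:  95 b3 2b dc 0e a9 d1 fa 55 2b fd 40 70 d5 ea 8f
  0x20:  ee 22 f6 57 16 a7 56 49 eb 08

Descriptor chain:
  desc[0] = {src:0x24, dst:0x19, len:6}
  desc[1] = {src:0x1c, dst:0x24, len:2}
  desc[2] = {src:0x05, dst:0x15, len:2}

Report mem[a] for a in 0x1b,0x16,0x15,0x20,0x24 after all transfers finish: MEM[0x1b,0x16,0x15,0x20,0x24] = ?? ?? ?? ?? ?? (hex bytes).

[0] 0x24->0x19 len=6 : 16 a7 56 49 eb 08
[1] 0x1c->0x24 len=2 : 49 eb
[2] 0x05->0x15 len=2 : 95 e5
query mem[0x1b]=0x56, mem[0x16]=0xe5, mem[0x15]=0x95, mem[0x20]=0xee, mem[0x24]=0x49

MEM[0x1b,0x16,0x15,0x20,0x24] = 56 e5 95 ee 49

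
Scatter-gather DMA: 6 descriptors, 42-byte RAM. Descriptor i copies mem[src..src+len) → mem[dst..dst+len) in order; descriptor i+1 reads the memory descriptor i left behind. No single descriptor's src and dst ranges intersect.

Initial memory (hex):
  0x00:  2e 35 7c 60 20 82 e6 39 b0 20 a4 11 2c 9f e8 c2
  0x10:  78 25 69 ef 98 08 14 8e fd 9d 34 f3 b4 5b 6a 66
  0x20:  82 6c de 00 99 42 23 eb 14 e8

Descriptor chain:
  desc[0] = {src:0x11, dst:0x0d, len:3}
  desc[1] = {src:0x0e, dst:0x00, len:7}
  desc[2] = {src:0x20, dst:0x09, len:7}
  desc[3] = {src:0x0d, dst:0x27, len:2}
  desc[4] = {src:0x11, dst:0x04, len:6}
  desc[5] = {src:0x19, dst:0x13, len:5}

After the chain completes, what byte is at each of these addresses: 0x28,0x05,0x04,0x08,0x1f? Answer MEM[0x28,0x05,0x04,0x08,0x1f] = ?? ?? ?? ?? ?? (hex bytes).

D0: mem[0x0d..0x0f] <- [25 69 ef]
D1: mem[0x00..0x06] <- [69 ef 78 25 69 ef 98]
D2: mem[0x09..0x0f] <- [82 6c de 00 99 42 23]
D3: mem[0x27..0x28] <- [99 42]
D4: mem[0x04..0x09] <- [25 69 ef 98 08 14]
D5: mem[0x13..0x17] <- [9d 34 f3 b4 5b]
query mem[0x28]=0x42, mem[0x05]=0x69, mem[0x04]=0x25, mem[0x08]=0x08, mem[0x1f]=0x66

MEM[0x28,0x05,0x04,0x08,0x1f] = 42 69 25 08 66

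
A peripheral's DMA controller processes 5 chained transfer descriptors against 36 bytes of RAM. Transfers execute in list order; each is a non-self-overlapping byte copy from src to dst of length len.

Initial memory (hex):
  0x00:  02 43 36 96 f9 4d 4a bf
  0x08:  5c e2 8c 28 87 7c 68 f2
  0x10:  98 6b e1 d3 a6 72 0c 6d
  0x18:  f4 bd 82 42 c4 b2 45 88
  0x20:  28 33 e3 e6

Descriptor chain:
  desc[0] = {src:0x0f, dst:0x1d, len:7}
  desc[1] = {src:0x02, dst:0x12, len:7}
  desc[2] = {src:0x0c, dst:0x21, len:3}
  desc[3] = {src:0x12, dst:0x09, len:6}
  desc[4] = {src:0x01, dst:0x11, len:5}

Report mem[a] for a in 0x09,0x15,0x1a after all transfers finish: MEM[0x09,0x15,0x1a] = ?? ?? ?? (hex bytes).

D0: mem[0x1d..0x23] <- [f2 98 6b e1 d3 a6 72]
D1: mem[0x12..0x18] <- [36 96 f9 4d 4a bf 5c]
D2: mem[0x21..0x23] <- [87 7c 68]
D3: mem[0x09..0x0e] <- [36 96 f9 4d 4a bf]
D4: mem[0x11..0x15] <- [43 36 96 f9 4d]
query mem[0x09]=0x36, mem[0x15]=0x4d, mem[0x1a]=0x82

MEM[0x09,0x15,0x1a] = 36 4d 82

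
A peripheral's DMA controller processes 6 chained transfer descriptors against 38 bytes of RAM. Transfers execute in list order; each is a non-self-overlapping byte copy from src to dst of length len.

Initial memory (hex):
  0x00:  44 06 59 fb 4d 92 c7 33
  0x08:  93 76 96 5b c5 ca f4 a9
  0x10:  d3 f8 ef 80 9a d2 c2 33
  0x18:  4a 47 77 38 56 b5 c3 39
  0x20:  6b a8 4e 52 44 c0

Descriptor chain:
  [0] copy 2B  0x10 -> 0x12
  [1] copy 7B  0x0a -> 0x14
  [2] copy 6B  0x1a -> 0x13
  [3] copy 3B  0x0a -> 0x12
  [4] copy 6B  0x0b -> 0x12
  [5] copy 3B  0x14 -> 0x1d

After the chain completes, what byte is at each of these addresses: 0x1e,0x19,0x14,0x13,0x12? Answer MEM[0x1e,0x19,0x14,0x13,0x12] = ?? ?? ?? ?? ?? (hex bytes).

  after D0: wrote 2B at 0x12 = d3f8
  after D1: wrote 7B at 0x14 = 965bc5caf4a9d3
  after D2: wrote 6B at 0x13 = d33856b5c339
  after D3: wrote 3B at 0x12 = 965bc5
  after D4: wrote 6B at 0x12 = 5bc5caf4a9d3
  after D5: wrote 3B at 0x1d = caf4a9
query mem[0x1e]=0xf4, mem[0x19]=0xa9, mem[0x14]=0xca, mem[0x13]=0xc5, mem[0x12]=0x5b

MEM[0x1e,0x19,0x14,0x13,0x12] = f4 a9 ca c5 5b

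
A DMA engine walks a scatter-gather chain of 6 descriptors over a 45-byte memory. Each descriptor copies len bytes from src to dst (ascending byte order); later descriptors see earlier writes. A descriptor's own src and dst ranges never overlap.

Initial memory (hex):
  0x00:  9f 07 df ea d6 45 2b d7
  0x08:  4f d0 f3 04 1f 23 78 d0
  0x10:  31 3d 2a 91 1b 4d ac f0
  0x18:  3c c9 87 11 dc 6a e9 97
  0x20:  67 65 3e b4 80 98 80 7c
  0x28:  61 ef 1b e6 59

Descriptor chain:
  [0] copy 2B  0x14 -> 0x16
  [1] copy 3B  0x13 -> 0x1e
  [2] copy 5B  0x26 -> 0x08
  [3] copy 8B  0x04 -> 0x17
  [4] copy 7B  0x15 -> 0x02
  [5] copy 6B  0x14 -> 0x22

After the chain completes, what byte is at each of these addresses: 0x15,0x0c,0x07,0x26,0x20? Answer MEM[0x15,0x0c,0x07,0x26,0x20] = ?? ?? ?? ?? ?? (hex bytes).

D0: mem[0x16..0x17] <- [1b 4d]
D1: mem[0x1e..0x20] <- [91 1b 4d]
D2: mem[0x08..0x0c] <- [80 7c 61 ef 1b]
D3: mem[0x17..0x1e] <- [d6 45 2b d7 80 7c 61 ef]
D4: mem[0x02..0x08] <- [4d 1b d6 45 2b d7 80]
D5: mem[0x22..0x27] <- [1b 4d 1b d6 45 2b]
query mem[0x15]=0x4d, mem[0x0c]=0x1b, mem[0x07]=0xd7, mem[0x26]=0x45, mem[0x20]=0x4d

MEM[0x15,0x0c,0x07,0x26,0x20] = 4d 1b d7 45 4d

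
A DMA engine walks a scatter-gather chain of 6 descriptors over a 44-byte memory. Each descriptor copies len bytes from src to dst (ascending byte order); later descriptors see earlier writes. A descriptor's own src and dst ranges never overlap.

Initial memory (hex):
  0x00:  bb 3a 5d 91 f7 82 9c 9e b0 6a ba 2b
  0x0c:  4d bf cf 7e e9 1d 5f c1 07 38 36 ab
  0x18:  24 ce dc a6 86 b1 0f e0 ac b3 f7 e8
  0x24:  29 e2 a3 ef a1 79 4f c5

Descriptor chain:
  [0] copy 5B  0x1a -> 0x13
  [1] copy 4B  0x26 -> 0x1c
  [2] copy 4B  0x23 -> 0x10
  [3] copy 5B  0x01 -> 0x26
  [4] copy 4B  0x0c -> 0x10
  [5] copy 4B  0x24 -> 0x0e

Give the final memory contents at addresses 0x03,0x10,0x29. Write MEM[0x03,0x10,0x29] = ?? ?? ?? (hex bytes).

MEM[0x03,0x10,0x29] = 91 3a f7

  after D0: wrote 5B at 0x13 = dca686b10f
  after D1: wrote 4B at 0x1c = a3efa179
  after D2: wrote 4B at 0x10 = e829e2a3
  after D3: wrote 5B at 0x26 = 3a5d91f782
  after D4: wrote 4B at 0x10 = 4dbfcf7e
  after D5: wrote 4B at 0x0e = 29e23a5d
query mem[0x03]=0x91, mem[0x10]=0x3a, mem[0x29]=0xf7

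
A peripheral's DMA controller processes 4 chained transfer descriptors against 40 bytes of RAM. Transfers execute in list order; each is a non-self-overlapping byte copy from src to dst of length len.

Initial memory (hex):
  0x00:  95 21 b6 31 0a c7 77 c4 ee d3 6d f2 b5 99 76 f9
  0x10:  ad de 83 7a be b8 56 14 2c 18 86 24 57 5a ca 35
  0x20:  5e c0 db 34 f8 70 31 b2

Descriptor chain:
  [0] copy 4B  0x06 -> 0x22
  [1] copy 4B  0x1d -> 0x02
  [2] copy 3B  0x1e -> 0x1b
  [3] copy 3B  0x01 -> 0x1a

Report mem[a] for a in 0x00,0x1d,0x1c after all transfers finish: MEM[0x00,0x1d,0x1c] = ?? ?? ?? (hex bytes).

MEM[0x00,0x1d,0x1c] = 95 5e ca

#0 dst[0x22+4] := {0x77,0xc4,0xee,0xd3}
#1 dst[0x02+4] := {0x5a,0xca,0x35,0x5e}
#2 dst[0x1b+3] := {0xca,0x35,0x5e}
#3 dst[0x1a+3] := {0x21,0x5a,0xca}
query mem[0x00]=0x95, mem[0x1d]=0x5e, mem[0x1c]=0xca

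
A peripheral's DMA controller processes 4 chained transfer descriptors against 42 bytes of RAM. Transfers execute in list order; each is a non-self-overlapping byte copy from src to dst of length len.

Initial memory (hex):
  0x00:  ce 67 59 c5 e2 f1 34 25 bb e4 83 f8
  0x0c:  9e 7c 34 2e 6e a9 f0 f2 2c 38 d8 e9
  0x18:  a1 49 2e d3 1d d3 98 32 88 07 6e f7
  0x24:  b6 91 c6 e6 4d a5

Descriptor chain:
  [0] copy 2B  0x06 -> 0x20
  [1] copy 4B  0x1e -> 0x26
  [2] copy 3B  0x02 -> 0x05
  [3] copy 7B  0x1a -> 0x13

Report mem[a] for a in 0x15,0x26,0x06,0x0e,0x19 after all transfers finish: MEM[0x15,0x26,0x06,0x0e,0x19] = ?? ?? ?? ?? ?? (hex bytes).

MEM[0x15,0x26,0x06,0x0e,0x19] = 1d 98 c5 34 34

  after D0: wrote 2B at 0x20 = 3425
  after D1: wrote 4B at 0x26 = 98323425
  after D2: wrote 3B at 0x05 = 59c5e2
  after D3: wrote 7B at 0x13 = 2ed31dd3983234
query mem[0x15]=0x1d, mem[0x26]=0x98, mem[0x06]=0xc5, mem[0x0e]=0x34, mem[0x19]=0x34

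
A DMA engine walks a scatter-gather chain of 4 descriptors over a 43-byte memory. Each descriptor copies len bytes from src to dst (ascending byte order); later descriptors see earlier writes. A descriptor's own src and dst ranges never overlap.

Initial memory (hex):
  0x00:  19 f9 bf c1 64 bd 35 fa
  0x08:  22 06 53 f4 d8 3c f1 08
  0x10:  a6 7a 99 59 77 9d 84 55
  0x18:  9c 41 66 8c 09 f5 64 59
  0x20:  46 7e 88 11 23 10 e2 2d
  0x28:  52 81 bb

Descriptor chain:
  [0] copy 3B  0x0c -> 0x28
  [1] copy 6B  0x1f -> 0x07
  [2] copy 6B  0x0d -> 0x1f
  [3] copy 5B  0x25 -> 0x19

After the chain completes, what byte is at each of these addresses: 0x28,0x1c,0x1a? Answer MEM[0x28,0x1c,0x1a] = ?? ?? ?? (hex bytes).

D0: mem[0x28..0x2a] <- [d8 3c f1]
D1: mem[0x07..0x0c] <- [59 46 7e 88 11 23]
D2: mem[0x1f..0x24] <- [3c f1 08 a6 7a 99]
D3: mem[0x19..0x1d] <- [10 e2 2d d8 3c]
query mem[0x28]=0xd8, mem[0x1c]=0xd8, mem[0x1a]=0xe2

MEM[0x28,0x1c,0x1a] = d8 d8 e2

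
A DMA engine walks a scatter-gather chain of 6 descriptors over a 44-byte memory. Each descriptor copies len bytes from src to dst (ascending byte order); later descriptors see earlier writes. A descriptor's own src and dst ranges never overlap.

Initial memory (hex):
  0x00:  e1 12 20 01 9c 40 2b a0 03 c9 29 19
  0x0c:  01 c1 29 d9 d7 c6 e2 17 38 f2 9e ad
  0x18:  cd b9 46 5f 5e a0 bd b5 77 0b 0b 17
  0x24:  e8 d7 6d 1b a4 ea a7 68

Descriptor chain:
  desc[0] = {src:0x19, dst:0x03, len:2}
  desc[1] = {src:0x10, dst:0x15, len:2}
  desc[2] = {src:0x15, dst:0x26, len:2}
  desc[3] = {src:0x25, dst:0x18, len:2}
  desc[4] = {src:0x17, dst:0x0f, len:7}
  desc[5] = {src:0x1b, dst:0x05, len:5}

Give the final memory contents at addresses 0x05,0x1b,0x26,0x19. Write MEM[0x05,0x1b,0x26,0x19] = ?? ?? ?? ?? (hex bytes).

  after D0: wrote 2B at 0x03 = b946
  after D1: wrote 2B at 0x15 = d7c6
  after D2: wrote 2B at 0x26 = d7c6
  after D3: wrote 2B at 0x18 = d7d7
  after D4: wrote 7B at 0x0f = add7d7465f5ea0
  after D5: wrote 5B at 0x05 = 5f5ea0bdb5
query mem[0x05]=0x5f, mem[0x1b]=0x5f, mem[0x26]=0xd7, mem[0x19]=0xd7

MEM[0x05,0x1b,0x26,0x19] = 5f 5f d7 d7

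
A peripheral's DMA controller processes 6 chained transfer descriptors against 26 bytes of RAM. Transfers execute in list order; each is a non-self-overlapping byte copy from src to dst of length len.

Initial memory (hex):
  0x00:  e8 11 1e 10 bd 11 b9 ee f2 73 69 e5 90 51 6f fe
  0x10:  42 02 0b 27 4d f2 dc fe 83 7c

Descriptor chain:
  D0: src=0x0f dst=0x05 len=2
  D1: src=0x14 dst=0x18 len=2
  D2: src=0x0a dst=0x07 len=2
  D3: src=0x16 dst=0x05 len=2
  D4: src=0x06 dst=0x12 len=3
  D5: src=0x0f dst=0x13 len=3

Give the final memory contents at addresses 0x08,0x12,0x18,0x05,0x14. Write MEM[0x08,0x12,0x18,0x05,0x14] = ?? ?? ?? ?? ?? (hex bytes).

  after D0: wrote 2B at 0x05 = fe42
  after D1: wrote 2B at 0x18 = 4df2
  after D2: wrote 2B at 0x07 = 69e5
  after D3: wrote 2B at 0x05 = dcfe
  after D4: wrote 3B at 0x12 = fe69e5
  after D5: wrote 3B at 0x13 = fe4202
query mem[0x08]=0xe5, mem[0x12]=0xfe, mem[0x18]=0x4d, mem[0x05]=0xdc, mem[0x14]=0x42

MEM[0x08,0x12,0x18,0x05,0x14] = e5 fe 4d dc 42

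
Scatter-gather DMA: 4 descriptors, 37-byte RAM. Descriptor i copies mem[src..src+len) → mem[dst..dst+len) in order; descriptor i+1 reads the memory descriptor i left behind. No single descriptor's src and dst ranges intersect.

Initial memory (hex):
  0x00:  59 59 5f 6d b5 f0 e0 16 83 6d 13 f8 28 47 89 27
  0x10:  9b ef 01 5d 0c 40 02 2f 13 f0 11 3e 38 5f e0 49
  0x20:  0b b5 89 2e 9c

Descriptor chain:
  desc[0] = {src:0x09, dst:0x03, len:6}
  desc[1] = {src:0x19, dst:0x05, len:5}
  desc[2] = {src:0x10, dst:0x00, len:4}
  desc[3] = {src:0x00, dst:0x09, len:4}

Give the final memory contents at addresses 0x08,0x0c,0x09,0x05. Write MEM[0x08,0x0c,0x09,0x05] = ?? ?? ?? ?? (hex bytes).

MEM[0x08,0x0c,0x09,0x05] = 38 5d 9b f0

  after D0: wrote 6B at 0x03 = 6d13f8284789
  after D1: wrote 5B at 0x05 = f0113e385f
  after D2: wrote 4B at 0x00 = 9bef015d
  after D3: wrote 4B at 0x09 = 9bef015d
query mem[0x08]=0x38, mem[0x0c]=0x5d, mem[0x09]=0x9b, mem[0x05]=0xf0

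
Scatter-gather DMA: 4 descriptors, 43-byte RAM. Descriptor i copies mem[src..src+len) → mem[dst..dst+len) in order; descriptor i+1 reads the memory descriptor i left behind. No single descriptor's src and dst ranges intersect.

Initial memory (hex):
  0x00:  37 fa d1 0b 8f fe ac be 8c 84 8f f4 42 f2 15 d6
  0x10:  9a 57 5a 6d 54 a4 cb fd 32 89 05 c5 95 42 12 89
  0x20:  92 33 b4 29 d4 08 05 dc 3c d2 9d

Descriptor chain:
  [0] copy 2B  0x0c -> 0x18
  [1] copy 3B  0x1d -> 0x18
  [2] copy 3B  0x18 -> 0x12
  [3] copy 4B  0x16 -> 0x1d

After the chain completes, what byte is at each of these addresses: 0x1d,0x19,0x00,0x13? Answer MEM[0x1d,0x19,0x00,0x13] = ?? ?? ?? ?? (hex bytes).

#0 dst[0x18+2] := {0x42,0xf2}
#1 dst[0x18+3] := {0x42,0x12,0x89}
#2 dst[0x12+3] := {0x42,0x12,0x89}
#3 dst[0x1d+4] := {0xcb,0xfd,0x42,0x12}
query mem[0x1d]=0xcb, mem[0x19]=0x12, mem[0x00]=0x37, mem[0x13]=0x12

MEM[0x1d,0x19,0x00,0x13] = cb 12 37 12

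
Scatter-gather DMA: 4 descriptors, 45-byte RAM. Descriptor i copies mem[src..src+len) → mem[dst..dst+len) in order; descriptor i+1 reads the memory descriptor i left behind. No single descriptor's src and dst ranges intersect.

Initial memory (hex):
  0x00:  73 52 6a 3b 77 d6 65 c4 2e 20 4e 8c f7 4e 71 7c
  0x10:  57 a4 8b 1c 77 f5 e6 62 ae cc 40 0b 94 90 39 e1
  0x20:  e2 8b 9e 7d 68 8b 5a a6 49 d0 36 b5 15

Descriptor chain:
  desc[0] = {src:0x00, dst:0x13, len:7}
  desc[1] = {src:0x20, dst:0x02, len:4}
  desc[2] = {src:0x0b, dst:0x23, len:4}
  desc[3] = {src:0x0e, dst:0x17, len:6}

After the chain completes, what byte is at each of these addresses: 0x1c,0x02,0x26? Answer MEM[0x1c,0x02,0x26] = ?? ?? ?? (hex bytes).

  after D0: wrote 7B at 0x13 = 73526a3b77d665
  after D1: wrote 4B at 0x02 = e28b9e7d
  after D2: wrote 4B at 0x23 = 8cf74e71
  after D3: wrote 6B at 0x17 = 717c57a48b73
query mem[0x1c]=0x73, mem[0x02]=0xe2, mem[0x26]=0x71

MEM[0x1c,0x02,0x26] = 73 e2 71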